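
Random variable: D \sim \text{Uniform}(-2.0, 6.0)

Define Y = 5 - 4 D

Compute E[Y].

For Y = -4D + 5:
E[Y] = -4 * E[D] + 5
E[D] = (-2 + 6)/2 = 2
E[Y] = -4 * 2 + 5 = -3

-3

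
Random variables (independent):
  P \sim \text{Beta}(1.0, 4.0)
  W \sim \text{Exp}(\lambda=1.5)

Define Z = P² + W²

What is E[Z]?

E[Z] = E[P²] + E[W²]
E[P²] = Var(P) + E[P]² = 0.026666667 + 0.04 = 0.066666667
E[W²] = Var(W) + E[W]² = 0.44444444 + 0.44444444 = 0.88888889
E[Z] = 0.066666667 + 0.88888889 = 0.95555556

0.95555556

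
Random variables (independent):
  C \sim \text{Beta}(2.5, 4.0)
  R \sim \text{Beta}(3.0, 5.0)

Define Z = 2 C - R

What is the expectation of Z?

E[Z] = 2*E[C] - 1*E[R]
E[C] = 0.38461538
E[R] = 0.375
E[Z] = 2*0.38461538 - 1*0.375 = 0.39423077

0.39423077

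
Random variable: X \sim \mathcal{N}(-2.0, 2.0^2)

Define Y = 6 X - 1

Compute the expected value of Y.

For Y = 6X - 1:
E[Y] = 6 * E[X] - 1
E[X] = -2.0 = -2
E[Y] = 6 * (-2) - 1 = -13

-13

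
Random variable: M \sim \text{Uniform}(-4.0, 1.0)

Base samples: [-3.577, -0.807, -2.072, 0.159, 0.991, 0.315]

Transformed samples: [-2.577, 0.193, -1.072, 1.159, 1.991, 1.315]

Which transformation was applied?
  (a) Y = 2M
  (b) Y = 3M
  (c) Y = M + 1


Checking option (c) Y = M + 1:
  M = -3.577 -> Y = -2.577 ✓
  M = -0.807 -> Y = 0.193 ✓
  M = -2.072 -> Y = -1.072 ✓
All samples match this transformation.

(c) M + 1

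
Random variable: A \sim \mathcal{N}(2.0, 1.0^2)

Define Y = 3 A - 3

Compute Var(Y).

For Y = aA + b: Var(Y) = a² * Var(A)
Var(A) = 1.0^2 = 1
Var(Y) = 3² * 1 = 9 * 1 = 9

9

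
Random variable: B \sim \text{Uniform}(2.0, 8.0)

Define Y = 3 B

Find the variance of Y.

For Y = aB + b: Var(Y) = a² * Var(B)
Var(B) = (8 - 2)^2/12 = 3
Var(Y) = 3² * 3 = 9 * 3 = 27

27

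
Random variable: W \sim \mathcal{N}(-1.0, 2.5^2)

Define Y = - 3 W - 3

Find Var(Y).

For Y = aW + b: Var(Y) = a² * Var(W)
Var(W) = 2.5^2 = 6.25
Var(Y) = (-3)² * 6.25 = 9 * 6.25 = 56.25

56.25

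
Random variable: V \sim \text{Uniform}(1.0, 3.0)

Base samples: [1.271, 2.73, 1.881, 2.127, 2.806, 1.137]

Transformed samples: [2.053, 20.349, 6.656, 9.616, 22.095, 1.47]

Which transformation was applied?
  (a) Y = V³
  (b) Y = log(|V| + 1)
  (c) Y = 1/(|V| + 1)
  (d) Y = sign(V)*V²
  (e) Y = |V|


Checking option (a) Y = V³:
  V = 1.271 -> Y = 2.053 ✓
  V = 2.73 -> Y = 20.349 ✓
  V = 1.881 -> Y = 6.656 ✓
All samples match this transformation.

(a) V³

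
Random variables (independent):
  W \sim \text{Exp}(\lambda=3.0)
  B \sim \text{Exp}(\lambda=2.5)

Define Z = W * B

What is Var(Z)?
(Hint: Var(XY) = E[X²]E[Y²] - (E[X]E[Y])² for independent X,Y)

Var(XY) = E[X²]E[Y²] - (E[X]E[Y])²
E[W] = 0.33333333, Var(W) = 0.11111111
E[B] = 0.4, Var(B) = 0.16
E[W²] = 0.11111111 + 0.33333333² = 0.22222222
E[B²] = 0.16 + 0.4² = 0.32
Var(Z) = 0.22222222*0.32 - (0.33333333*0.4)²
= 0.071111111 - 0.017777778 = 0.053333333

0.053333333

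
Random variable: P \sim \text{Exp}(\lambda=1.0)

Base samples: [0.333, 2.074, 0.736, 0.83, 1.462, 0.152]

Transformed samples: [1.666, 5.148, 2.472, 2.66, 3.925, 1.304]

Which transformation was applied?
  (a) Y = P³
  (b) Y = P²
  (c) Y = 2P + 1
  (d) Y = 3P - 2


Checking option (c) Y = 2P + 1:
  P = 0.333 -> Y = 1.666 ✓
  P = 2.074 -> Y = 5.148 ✓
  P = 0.736 -> Y = 2.472 ✓
All samples match this transformation.

(c) 2P + 1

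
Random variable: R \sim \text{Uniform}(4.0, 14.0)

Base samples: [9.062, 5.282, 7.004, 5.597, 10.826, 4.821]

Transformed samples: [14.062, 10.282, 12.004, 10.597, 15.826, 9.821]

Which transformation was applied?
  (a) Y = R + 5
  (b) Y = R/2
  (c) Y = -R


Checking option (a) Y = R + 5:
  R = 9.062 -> Y = 14.062 ✓
  R = 5.282 -> Y = 10.282 ✓
  R = 7.004 -> Y = 12.004 ✓
All samples match this transformation.

(a) R + 5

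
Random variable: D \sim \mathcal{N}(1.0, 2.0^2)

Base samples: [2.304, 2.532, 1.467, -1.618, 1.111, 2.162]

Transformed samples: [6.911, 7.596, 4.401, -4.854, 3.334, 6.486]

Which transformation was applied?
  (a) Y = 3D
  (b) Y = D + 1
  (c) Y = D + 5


Checking option (a) Y = 3D:
  D = 2.304 -> Y = 6.911 ✓
  D = 2.532 -> Y = 7.596 ✓
  D = 1.467 -> Y = 4.401 ✓
All samples match this transformation.

(a) 3D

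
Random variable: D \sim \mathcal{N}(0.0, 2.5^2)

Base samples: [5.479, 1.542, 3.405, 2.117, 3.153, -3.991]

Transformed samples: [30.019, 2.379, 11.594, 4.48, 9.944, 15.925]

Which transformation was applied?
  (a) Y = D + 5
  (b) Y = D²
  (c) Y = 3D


Checking option (b) Y = D²:
  D = 5.479 -> Y = 30.019 ✓
  D = 1.542 -> Y = 2.379 ✓
  D = 3.405 -> Y = 11.594 ✓
All samples match this transformation.

(b) D²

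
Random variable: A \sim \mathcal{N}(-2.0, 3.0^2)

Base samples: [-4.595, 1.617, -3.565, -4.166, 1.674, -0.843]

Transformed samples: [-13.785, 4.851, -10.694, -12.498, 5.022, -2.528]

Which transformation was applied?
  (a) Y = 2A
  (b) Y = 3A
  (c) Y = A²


Checking option (b) Y = 3A:
  A = -4.595 -> Y = -13.785 ✓
  A = 1.617 -> Y = 4.851 ✓
  A = -3.565 -> Y = -10.694 ✓
All samples match this transformation.

(b) 3A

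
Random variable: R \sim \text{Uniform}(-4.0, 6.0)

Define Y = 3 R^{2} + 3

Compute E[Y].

E[Y] = 3*E[R²] + 3
E[R] = 1
E[R²] = Var(R) + (E[R])² = 8.3333333 + 1 = 9.3333333
E[Y] = 3*9.3333333 + 3 = 31

31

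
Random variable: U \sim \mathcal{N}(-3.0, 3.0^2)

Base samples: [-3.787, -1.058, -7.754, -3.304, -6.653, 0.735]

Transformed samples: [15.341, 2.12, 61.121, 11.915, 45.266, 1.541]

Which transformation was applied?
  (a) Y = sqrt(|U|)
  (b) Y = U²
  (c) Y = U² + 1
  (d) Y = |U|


Checking option (c) Y = U² + 1:
  U = -3.787 -> Y = 15.341 ✓
  U = -1.058 -> Y = 2.12 ✓
  U = -7.754 -> Y = 61.121 ✓
All samples match this transformation.

(c) U² + 1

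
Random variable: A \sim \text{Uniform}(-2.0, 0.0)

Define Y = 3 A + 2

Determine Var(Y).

For Y = aA + b: Var(Y) = a² * Var(A)
Var(A) = (0 + 2)^2/12 = 0.33333333
Var(Y) = 3² * 0.33333333 = 9 * 0.33333333 = 3

3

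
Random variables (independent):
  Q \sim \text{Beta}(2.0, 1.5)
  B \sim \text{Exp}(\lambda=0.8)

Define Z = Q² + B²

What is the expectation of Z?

E[Z] = E[Q²] + E[B²]
E[Q²] = Var(Q) + E[Q]² = 0.054421769 + 0.32653061 = 0.38095238
E[B²] = Var(B) + E[B]² = 1.5625 + 1.5625 = 3.125
E[Z] = 0.38095238 + 3.125 = 3.5059524

3.5059524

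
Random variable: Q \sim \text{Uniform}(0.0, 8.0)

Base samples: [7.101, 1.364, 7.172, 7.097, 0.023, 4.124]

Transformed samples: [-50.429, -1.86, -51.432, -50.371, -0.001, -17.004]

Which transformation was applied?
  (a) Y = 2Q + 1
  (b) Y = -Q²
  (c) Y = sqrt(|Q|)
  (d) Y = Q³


Checking option (b) Y = -Q²:
  Q = 7.101 -> Y = -50.429 ✓
  Q = 1.364 -> Y = -1.86 ✓
  Q = 7.172 -> Y = -51.432 ✓
All samples match this transformation.

(b) -Q²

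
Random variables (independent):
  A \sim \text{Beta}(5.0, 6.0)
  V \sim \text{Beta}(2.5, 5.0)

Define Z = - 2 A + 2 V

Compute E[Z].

E[Z] = -2*E[A] + 2*E[V]
E[A] = 0.45454545
E[V] = 0.33333333
E[Z] = -2*0.45454545 + 2*0.33333333 = -0.24242424

-0.24242424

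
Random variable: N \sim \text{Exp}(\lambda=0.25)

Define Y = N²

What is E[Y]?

E[N²] = Var(N) + (E[N])² = 16 + 16 = 32

32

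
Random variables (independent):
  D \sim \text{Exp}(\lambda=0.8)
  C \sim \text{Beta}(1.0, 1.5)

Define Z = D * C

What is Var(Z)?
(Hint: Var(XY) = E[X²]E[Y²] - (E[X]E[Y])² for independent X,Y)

Var(XY) = E[X²]E[Y²] - (E[X]E[Y])²
E[D] = 1.25, Var(D) = 1.5625
E[C] = 0.4, Var(C) = 0.068571429
E[D²] = 1.5625 + 1.25² = 3.125
E[C²] = 0.068571429 + 0.4² = 0.22857143
Var(Z) = 3.125*0.22857143 - (1.25*0.4)²
= 0.71428571 - 0.25 = 0.46428571

0.46428571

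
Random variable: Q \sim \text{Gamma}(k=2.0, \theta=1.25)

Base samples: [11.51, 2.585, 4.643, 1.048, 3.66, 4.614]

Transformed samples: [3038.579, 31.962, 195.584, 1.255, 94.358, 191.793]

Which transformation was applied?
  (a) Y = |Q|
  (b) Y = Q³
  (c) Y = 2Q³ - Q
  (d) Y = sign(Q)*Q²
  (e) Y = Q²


Checking option (c) Y = 2Q³ - Q:
  Q = 11.51 -> Y = 3038.579 ✓
  Q = 2.585 -> Y = 31.962 ✓
  Q = 4.643 -> Y = 195.584 ✓
All samples match this transformation.

(c) 2Q³ - Q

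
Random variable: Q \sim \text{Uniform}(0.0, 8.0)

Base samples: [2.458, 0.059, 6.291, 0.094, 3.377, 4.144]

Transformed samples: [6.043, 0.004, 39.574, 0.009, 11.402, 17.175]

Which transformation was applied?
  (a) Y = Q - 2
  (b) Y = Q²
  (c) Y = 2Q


Checking option (b) Y = Q²:
  Q = 2.458 -> Y = 6.043 ✓
  Q = 0.059 -> Y = 0.004 ✓
  Q = 6.291 -> Y = 39.574 ✓
All samples match this transformation.

(b) Q²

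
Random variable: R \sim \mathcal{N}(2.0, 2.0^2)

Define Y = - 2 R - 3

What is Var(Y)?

For Y = aR + b: Var(Y) = a² * Var(R)
Var(R) = 2.0^2 = 4
Var(Y) = (-2)² * 4 = 4 * 4 = 16

16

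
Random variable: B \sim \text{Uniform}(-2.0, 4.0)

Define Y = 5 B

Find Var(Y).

For Y = aB + b: Var(Y) = a² * Var(B)
Var(B) = (4 + 2)^2/12 = 3
Var(Y) = 5² * 3 = 25 * 3 = 75

75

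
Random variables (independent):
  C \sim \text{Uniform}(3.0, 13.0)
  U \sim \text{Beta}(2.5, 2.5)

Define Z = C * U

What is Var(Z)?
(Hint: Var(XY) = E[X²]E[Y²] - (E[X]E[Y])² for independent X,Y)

Var(XY) = E[X²]E[Y²] - (E[X]E[Y])²
E[C] = 8, Var(C) = 8.3333333
E[U] = 0.5, Var(U) = 0.041666667
E[C²] = 8.3333333 + 8² = 72.333333
E[U²] = 0.041666667 + 0.5² = 0.29166667
Var(Z) = 72.333333*0.29166667 - (8*0.5)²
= 21.097222 - 16 = 5.0972222

5.0972222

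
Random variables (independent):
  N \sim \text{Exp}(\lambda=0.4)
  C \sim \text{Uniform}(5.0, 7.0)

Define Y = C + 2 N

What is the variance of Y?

For independent RVs: Var(aX + bY) = a²Var(X) + b²Var(Y)
Var(N) = 6.25
Var(C) = 0.33333333
Var(Y) = 2²*6.25 + 1²*0.33333333
= 4*6.25 + 1*0.33333333 = 25.333333

25.333333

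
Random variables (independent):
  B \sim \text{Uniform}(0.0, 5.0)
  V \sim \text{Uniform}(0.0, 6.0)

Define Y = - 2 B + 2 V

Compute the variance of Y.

For independent RVs: Var(aX + bY) = a²Var(X) + b²Var(Y)
Var(B) = 2.0833333
Var(V) = 3
Var(Y) = (-2)²*2.0833333 + 2²*3
= 4*2.0833333 + 4*3 = 20.333333

20.333333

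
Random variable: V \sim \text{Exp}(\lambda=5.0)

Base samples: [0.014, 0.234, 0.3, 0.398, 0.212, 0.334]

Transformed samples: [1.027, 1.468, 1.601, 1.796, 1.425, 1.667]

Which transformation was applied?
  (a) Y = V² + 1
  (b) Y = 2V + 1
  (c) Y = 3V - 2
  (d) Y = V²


Checking option (b) Y = 2V + 1:
  V = 0.014 -> Y = 1.027 ✓
  V = 0.234 -> Y = 1.468 ✓
  V = 0.3 -> Y = 1.601 ✓
All samples match this transformation.

(b) 2V + 1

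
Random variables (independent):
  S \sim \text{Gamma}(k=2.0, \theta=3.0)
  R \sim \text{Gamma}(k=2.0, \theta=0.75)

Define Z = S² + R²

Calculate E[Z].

E[Z] = E[S²] + E[R²]
E[S²] = Var(S) + E[S]² = 18 + 36 = 54
E[R²] = Var(R) + E[R]² = 1.125 + 2.25 = 3.375
E[Z] = 54 + 3.375 = 57.375

57.375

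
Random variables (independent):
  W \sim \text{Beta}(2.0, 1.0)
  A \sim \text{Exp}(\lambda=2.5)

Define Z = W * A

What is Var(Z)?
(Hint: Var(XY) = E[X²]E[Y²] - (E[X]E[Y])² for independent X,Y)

Var(XY) = E[X²]E[Y²] - (E[X]E[Y])²
E[W] = 0.66666667, Var(W) = 0.055555556
E[A] = 0.4, Var(A) = 0.16
E[W²] = 0.055555556 + 0.66666667² = 0.5
E[A²] = 0.16 + 0.4² = 0.32
Var(Z) = 0.5*0.32 - (0.66666667*0.4)²
= 0.16 - 0.071111111 = 0.088888889

0.088888889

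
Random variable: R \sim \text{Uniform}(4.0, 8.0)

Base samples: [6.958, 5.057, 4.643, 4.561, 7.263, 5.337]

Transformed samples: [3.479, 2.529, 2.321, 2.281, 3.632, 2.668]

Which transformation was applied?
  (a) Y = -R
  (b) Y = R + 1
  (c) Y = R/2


Checking option (c) Y = R/2:
  R = 6.958 -> Y = 3.479 ✓
  R = 5.057 -> Y = 2.529 ✓
  R = 4.643 -> Y = 2.321 ✓
All samples match this transformation.

(c) R/2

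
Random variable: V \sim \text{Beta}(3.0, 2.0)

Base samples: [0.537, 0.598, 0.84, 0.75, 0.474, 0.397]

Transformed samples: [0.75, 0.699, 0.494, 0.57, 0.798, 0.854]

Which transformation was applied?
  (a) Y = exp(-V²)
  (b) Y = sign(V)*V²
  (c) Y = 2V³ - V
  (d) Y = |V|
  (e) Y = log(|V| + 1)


Checking option (a) Y = exp(-V²):
  V = 0.537 -> Y = 0.75 ✓
  V = 0.598 -> Y = 0.699 ✓
  V = 0.84 -> Y = 0.494 ✓
All samples match this transformation.

(a) exp(-V²)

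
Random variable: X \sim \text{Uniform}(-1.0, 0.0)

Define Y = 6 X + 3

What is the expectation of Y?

For Y = 6X + 3:
E[Y] = 6 * E[X] + 3
E[X] = (-1 + 0)/2 = -0.5
E[Y] = 6 * (-0.5) + 3 = 0

0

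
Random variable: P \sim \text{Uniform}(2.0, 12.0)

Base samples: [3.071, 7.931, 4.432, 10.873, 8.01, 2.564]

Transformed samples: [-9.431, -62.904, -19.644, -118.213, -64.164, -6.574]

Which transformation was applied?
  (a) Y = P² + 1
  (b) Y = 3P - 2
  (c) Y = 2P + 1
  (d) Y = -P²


Checking option (d) Y = -P²:
  P = 3.071 -> Y = -9.431 ✓
  P = 7.931 -> Y = -62.904 ✓
  P = 4.432 -> Y = -19.644 ✓
All samples match this transformation.

(d) -P²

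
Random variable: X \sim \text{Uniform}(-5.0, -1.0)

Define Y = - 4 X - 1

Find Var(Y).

For Y = aX + b: Var(Y) = a² * Var(X)
Var(X) = (-1 + 5)^2/12 = 1.3333333
Var(Y) = (-4)² * 1.3333333 = 16 * 1.3333333 = 21.333333

21.333333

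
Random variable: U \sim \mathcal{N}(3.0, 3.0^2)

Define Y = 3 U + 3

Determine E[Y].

For Y = 3U + 3:
E[Y] = 3 * E[U] + 3
E[U] = 3.0 = 3
E[Y] = 3 * 3 + 3 = 12

12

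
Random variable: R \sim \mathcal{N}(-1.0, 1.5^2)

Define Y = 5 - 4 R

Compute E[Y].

For Y = -4R + 5:
E[Y] = -4 * E[R] + 5
E[R] = -1.0 = -1
E[Y] = -4 * (-1) + 5 = 9

9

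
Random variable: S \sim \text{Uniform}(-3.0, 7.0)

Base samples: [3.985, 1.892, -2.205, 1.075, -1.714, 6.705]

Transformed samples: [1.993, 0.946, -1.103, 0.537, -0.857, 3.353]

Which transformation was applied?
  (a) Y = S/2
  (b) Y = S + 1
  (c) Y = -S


Checking option (a) Y = S/2:
  S = 3.985 -> Y = 1.993 ✓
  S = 1.892 -> Y = 0.946 ✓
  S = -2.205 -> Y = -1.103 ✓
All samples match this transformation.

(a) S/2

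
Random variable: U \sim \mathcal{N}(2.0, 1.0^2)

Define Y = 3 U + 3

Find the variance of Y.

For Y = aU + b: Var(Y) = a² * Var(U)
Var(U) = 1.0^2 = 1
Var(Y) = 3² * 1 = 9 * 1 = 9

9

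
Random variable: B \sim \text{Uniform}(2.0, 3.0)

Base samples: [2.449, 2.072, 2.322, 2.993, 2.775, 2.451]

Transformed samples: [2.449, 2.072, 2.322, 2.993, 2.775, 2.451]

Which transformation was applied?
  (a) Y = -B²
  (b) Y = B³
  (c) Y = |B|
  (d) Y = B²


Checking option (c) Y = |B|:
  B = 2.449 -> Y = 2.449 ✓
  B = 2.072 -> Y = 2.072 ✓
  B = 2.322 -> Y = 2.322 ✓
All samples match this transformation.

(c) |B|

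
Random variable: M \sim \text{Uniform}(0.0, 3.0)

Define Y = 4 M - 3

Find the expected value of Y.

For Y = 4M - 3:
E[Y] = 4 * E[M] - 3
E[M] = (0 + 3)/2 = 1.5
E[Y] = 4 * 1.5 - 3 = 3

3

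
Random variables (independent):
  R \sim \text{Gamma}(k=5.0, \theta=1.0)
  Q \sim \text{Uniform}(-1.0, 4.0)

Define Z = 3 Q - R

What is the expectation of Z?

E[Z] = -1*E[R] + 3*E[Q]
E[R] = 5
E[Q] = 1.5
E[Z] = -1*5 + 3*1.5 = -0.5

-0.5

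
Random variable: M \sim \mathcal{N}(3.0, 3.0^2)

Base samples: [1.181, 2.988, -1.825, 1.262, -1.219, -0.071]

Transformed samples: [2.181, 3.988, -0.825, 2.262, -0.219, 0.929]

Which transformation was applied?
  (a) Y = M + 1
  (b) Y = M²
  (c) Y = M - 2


Checking option (a) Y = M + 1:
  M = 1.181 -> Y = 2.181 ✓
  M = 2.988 -> Y = 3.988 ✓
  M = -1.825 -> Y = -0.825 ✓
All samples match this transformation.

(a) M + 1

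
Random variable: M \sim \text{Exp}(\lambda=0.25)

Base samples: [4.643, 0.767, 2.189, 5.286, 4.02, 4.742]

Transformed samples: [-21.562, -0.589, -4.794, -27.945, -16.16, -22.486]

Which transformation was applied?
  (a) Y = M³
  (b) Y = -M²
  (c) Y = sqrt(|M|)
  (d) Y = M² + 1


Checking option (b) Y = -M²:
  M = 4.643 -> Y = -21.562 ✓
  M = 0.767 -> Y = -0.589 ✓
  M = 2.189 -> Y = -4.794 ✓
All samples match this transformation.

(b) -M²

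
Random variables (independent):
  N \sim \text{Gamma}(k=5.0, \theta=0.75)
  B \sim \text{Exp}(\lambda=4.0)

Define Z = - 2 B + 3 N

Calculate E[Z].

E[Z] = 3*E[N] - 2*E[B]
E[N] = 3.75
E[B] = 0.25
E[Z] = 3*3.75 - 2*0.25 = 10.75

10.75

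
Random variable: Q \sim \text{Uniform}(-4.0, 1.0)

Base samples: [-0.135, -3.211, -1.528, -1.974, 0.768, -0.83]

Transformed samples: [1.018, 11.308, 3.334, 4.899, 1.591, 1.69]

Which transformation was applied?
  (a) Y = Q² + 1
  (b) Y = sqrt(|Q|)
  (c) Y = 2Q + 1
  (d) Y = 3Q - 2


Checking option (a) Y = Q² + 1:
  Q = -0.135 -> Y = 1.018 ✓
  Q = -3.211 -> Y = 11.308 ✓
  Q = -1.528 -> Y = 3.334 ✓
All samples match this transformation.

(a) Q² + 1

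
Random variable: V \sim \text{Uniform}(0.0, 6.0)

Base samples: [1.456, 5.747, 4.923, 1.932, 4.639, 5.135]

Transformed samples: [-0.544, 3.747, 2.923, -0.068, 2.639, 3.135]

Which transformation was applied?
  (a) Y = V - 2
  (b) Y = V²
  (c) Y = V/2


Checking option (a) Y = V - 2:
  V = 1.456 -> Y = -0.544 ✓
  V = 5.747 -> Y = 3.747 ✓
  V = 4.923 -> Y = 2.923 ✓
All samples match this transformation.

(a) V - 2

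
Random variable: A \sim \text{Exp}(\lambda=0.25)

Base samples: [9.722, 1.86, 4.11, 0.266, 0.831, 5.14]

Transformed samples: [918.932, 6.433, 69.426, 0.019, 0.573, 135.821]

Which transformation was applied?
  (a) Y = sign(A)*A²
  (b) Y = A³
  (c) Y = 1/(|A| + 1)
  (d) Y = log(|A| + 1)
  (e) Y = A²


Checking option (b) Y = A³:
  A = 9.722 -> Y = 918.932 ✓
  A = 1.86 -> Y = 6.433 ✓
  A = 4.11 -> Y = 69.426 ✓
All samples match this transformation.

(b) A³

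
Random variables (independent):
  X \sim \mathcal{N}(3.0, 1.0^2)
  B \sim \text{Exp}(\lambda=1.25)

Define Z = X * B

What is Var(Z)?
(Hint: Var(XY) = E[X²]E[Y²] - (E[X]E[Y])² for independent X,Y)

Var(XY) = E[X²]E[Y²] - (E[X]E[Y])²
E[X] = 3, Var(X) = 1
E[B] = 0.8, Var(B) = 0.64
E[X²] = 1 + 3² = 10
E[B²] = 0.64 + 0.8² = 1.28
Var(Z) = 10*1.28 - (3*0.8)²
= 12.8 - 5.76 = 7.04

7.04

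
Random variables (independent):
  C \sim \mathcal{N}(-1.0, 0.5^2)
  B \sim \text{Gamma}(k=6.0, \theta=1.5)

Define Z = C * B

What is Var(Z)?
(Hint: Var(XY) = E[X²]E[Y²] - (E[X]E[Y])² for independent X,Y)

Var(XY) = E[X²]E[Y²] - (E[X]E[Y])²
E[C] = -1, Var(C) = 0.25
E[B] = 9, Var(B) = 13.5
E[C²] = 0.25 + (-1)² = 1.25
E[B²] = 13.5 + 9² = 94.5
Var(Z) = 1.25*94.5 - (-1*9)²
= 118.125 - 81 = 37.125

37.125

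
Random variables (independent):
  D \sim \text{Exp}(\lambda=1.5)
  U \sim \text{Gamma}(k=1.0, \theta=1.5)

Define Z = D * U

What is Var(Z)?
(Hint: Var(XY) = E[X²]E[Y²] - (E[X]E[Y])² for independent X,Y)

Var(XY) = E[X²]E[Y²] - (E[X]E[Y])²
E[D] = 0.66666667, Var(D) = 0.44444444
E[U] = 1.5, Var(U) = 2.25
E[D²] = 0.44444444 + 0.66666667² = 0.88888889
E[U²] = 2.25 + 1.5² = 4.5
Var(Z) = 0.88888889*4.5 - (0.66666667*1.5)²
= 4 - 1 = 3

3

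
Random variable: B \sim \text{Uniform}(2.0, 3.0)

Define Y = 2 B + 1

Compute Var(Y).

For Y = aB + b: Var(Y) = a² * Var(B)
Var(B) = (3 - 2)^2/12 = 0.083333333
Var(Y) = 2² * 0.083333333 = 4 * 0.083333333 = 0.33333333

0.33333333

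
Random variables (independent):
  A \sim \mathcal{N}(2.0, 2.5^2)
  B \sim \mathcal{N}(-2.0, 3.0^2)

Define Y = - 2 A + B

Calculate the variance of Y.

For independent RVs: Var(aX + bY) = a²Var(X) + b²Var(Y)
Var(A) = 6.25
Var(B) = 9
Var(Y) = (-2)²*6.25 + 1²*9
= 4*6.25 + 1*9 = 34

34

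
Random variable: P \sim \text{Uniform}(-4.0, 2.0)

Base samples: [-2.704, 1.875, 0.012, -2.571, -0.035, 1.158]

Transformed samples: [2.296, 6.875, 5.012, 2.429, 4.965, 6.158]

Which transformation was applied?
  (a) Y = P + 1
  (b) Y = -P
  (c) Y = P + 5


Checking option (c) Y = P + 5:
  P = -2.704 -> Y = 2.296 ✓
  P = 1.875 -> Y = 6.875 ✓
  P = 0.012 -> Y = 5.012 ✓
All samples match this transformation.

(c) P + 5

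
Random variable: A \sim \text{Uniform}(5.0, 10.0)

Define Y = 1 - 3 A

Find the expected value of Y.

For Y = -3A + 1:
E[Y] = -3 * E[A] + 1
E[A] = (5 + 10)/2 = 7.5
E[Y] = -3 * 7.5 + 1 = -21.5

-21.5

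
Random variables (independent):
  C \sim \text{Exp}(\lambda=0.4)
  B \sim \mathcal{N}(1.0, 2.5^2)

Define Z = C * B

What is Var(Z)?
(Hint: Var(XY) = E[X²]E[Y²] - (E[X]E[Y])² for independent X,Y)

Var(XY) = E[X²]E[Y²] - (E[X]E[Y])²
E[C] = 2.5, Var(C) = 6.25
E[B] = 1, Var(B) = 6.25
E[C²] = 6.25 + 2.5² = 12.5
E[B²] = 6.25 + 1² = 7.25
Var(Z) = 12.5*7.25 - (2.5*1)²
= 90.625 - 6.25 = 84.375

84.375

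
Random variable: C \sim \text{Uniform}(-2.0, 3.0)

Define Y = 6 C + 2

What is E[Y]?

For Y = 6C + 2:
E[Y] = 6 * E[C] + 2
E[C] = (-2 + 3)/2 = 0.5
E[Y] = 6 * 0.5 + 2 = 5

5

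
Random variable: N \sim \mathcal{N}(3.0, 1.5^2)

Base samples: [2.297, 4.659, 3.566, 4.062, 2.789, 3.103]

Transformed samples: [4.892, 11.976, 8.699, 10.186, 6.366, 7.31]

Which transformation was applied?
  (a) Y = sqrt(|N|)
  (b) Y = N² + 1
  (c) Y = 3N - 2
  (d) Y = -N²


Checking option (c) Y = 3N - 2:
  N = 2.297 -> Y = 4.892 ✓
  N = 4.659 -> Y = 11.976 ✓
  N = 3.566 -> Y = 8.699 ✓
All samples match this transformation.

(c) 3N - 2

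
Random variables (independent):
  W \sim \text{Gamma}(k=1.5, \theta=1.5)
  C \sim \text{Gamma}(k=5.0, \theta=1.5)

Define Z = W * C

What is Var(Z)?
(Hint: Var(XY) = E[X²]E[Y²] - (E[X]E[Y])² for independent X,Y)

Var(XY) = E[X²]E[Y²] - (E[X]E[Y])²
E[W] = 2.25, Var(W) = 3.375
E[C] = 7.5, Var(C) = 11.25
E[W²] = 3.375 + 2.25² = 8.4375
E[C²] = 11.25 + 7.5² = 67.5
Var(Z) = 8.4375*67.5 - (2.25*7.5)²
= 569.53125 - 284.76562 = 284.76562

284.76562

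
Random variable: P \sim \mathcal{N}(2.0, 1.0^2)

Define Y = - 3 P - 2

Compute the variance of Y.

For Y = aP + b: Var(Y) = a² * Var(P)
Var(P) = 1.0^2 = 1
Var(Y) = (-3)² * 1 = 9 * 1 = 9

9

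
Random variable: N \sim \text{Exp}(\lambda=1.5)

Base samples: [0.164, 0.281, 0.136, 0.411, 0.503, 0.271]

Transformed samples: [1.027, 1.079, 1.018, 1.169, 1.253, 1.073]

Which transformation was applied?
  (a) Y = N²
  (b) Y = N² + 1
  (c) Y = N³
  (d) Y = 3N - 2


Checking option (b) Y = N² + 1:
  N = 0.164 -> Y = 1.027 ✓
  N = 0.281 -> Y = 1.079 ✓
  N = 0.136 -> Y = 1.018 ✓
All samples match this transformation.

(b) N² + 1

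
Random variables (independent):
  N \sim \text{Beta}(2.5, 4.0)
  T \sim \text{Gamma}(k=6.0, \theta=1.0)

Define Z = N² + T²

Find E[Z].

E[Z] = E[N²] + E[T²]
E[N²] = Var(N) + E[N]² = 0.031558185 + 0.14792899 = 0.17948718
E[T²] = Var(T) + E[T]² = 6 + 36 = 42
E[Z] = 0.17948718 + 42 = 42.179487

42.179487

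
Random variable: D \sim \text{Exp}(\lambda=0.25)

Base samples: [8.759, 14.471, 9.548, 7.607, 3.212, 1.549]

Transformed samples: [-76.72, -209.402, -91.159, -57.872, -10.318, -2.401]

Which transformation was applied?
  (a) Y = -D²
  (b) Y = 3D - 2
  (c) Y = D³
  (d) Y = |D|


Checking option (a) Y = -D²:
  D = 8.759 -> Y = -76.72 ✓
  D = 14.471 -> Y = -209.402 ✓
  D = 9.548 -> Y = -91.159 ✓
All samples match this transformation.

(a) -D²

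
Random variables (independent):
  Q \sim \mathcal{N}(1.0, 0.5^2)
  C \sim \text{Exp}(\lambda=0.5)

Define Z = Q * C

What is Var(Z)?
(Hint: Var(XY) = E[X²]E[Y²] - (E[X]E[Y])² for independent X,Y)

Var(XY) = E[X²]E[Y²] - (E[X]E[Y])²
E[Q] = 1, Var(Q) = 0.25
E[C] = 2, Var(C) = 4
E[Q²] = 0.25 + 1² = 1.25
E[C²] = 4 + 2² = 8
Var(Z) = 1.25*8 - (1*2)²
= 10 - 4 = 6

6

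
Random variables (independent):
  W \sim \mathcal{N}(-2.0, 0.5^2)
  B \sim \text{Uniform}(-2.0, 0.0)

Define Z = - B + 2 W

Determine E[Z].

E[Z] = 2*E[W] - 1*E[B]
E[W] = -2
E[B] = -1
E[Z] = 2*(-2) - 1*(-1) = -3

-3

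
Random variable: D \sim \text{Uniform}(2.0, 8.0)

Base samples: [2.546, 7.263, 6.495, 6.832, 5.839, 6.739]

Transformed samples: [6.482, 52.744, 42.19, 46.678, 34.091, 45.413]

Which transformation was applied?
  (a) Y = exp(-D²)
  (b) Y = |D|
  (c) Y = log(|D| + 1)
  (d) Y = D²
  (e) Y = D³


Checking option (d) Y = D²:
  D = 2.546 -> Y = 6.482 ✓
  D = 7.263 -> Y = 52.744 ✓
  D = 6.495 -> Y = 42.19 ✓
All samples match this transformation.

(d) D²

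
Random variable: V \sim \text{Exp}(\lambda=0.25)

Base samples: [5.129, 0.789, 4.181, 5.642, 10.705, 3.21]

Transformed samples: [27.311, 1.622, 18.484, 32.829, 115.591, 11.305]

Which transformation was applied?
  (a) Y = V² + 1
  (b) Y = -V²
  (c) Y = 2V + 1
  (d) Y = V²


Checking option (a) Y = V² + 1:
  V = 5.129 -> Y = 27.311 ✓
  V = 0.789 -> Y = 1.622 ✓
  V = 4.181 -> Y = 18.484 ✓
All samples match this transformation.

(a) V² + 1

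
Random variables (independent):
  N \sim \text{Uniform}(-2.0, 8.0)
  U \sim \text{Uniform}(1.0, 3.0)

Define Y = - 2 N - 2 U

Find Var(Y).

For independent RVs: Var(aX + bY) = a²Var(X) + b²Var(Y)
Var(N) = 8.3333333
Var(U) = 0.33333333
Var(Y) = (-2)²*8.3333333 + (-2)²*0.33333333
= 4*8.3333333 + 4*0.33333333 = 34.666667

34.666667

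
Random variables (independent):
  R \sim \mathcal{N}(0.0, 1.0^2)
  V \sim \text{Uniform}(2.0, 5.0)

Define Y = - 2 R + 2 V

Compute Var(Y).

For independent RVs: Var(aX + bY) = a²Var(X) + b²Var(Y)
Var(R) = 1
Var(V) = 0.75
Var(Y) = (-2)²*1 + 2²*0.75
= 4*1 + 4*0.75 = 7

7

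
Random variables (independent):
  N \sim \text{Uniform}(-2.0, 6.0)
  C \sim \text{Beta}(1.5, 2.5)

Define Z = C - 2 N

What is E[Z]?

E[Z] = -2*E[N] + 1*E[C]
E[N] = 2
E[C] = 0.375
E[Z] = -2*2 + 1*0.375 = -3.625

-3.625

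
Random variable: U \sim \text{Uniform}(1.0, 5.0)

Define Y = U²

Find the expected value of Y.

Using E[X²] = Var(X) + (E[X])²:
E[U] = 3
Var(U) = (5 - 1)^2/12 = 1.3333333
E[U²] = 1.3333333 + 3² = 1.3333333 + 9 = 10.333333

10.333333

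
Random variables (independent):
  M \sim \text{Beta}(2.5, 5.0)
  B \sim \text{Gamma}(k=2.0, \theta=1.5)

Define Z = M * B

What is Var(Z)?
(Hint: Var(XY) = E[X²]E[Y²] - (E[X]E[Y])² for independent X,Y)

Var(XY) = E[X²]E[Y²] - (E[X]E[Y])²
E[M] = 0.33333333, Var(M) = 0.026143791
E[B] = 3, Var(B) = 4.5
E[M²] = 0.026143791 + 0.33333333² = 0.1372549
E[B²] = 4.5 + 3² = 13.5
Var(Z) = 0.1372549*13.5 - (0.33333333*3)²
= 1.8529412 - 1 = 0.85294118

0.85294118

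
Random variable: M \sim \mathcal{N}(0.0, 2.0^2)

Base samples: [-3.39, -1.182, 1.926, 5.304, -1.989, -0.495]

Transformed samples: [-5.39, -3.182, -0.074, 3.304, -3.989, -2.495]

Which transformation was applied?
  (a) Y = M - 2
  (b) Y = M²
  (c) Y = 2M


Checking option (a) Y = M - 2:
  M = -3.39 -> Y = -5.39 ✓
  M = -1.182 -> Y = -3.182 ✓
  M = 1.926 -> Y = -0.074 ✓
All samples match this transformation.

(a) M - 2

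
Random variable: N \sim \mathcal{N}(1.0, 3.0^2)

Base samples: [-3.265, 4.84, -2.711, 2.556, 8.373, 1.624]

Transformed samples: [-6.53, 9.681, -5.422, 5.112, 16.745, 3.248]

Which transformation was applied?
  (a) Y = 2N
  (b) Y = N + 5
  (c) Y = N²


Checking option (a) Y = 2N:
  N = -3.265 -> Y = -6.53 ✓
  N = 4.84 -> Y = 9.681 ✓
  N = -2.711 -> Y = -5.422 ✓
All samples match this transformation.

(a) 2N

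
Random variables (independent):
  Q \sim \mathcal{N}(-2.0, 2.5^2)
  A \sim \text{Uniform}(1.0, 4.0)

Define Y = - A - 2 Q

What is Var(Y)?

For independent RVs: Var(aX + bY) = a²Var(X) + b²Var(Y)
Var(Q) = 6.25
Var(A) = 0.75
Var(Y) = (-2)²*6.25 + (-1)²*0.75
= 4*6.25 + 1*0.75 = 25.75

25.75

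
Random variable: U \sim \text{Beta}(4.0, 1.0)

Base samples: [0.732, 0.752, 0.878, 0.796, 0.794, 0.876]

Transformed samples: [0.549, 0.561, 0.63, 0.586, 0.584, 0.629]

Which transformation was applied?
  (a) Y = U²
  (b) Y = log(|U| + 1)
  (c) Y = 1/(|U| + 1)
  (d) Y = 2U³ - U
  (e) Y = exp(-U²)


Checking option (b) Y = log(|U| + 1):
  U = 0.732 -> Y = 0.549 ✓
  U = 0.752 -> Y = 0.561 ✓
  U = 0.878 -> Y = 0.63 ✓
All samples match this transformation.

(b) log(|U| + 1)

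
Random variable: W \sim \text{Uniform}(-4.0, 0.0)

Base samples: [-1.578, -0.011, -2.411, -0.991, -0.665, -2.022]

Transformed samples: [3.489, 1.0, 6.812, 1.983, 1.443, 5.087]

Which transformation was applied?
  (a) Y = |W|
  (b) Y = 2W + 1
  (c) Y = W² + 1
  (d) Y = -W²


Checking option (c) Y = W² + 1:
  W = -1.578 -> Y = 3.489 ✓
  W = -0.011 -> Y = 1.0 ✓
  W = -2.411 -> Y = 6.812 ✓
All samples match this transformation.

(c) W² + 1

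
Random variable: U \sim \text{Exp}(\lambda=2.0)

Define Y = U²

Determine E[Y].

E[U²] = Var(U) + (E[U])² = 0.25 + 0.25 = 0.5

0.5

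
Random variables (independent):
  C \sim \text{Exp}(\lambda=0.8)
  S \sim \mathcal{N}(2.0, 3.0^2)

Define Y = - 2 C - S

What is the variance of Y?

For independent RVs: Var(aX + bY) = a²Var(X) + b²Var(Y)
Var(C) = 1.5625
Var(S) = 9
Var(Y) = (-2)²*1.5625 + (-1)²*9
= 4*1.5625 + 1*9 = 15.25

15.25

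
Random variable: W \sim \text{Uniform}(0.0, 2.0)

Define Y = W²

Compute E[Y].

E[W²] = Var(W) + (E[W])² = 0.33333333 + 1 = 1.3333333

1.3333333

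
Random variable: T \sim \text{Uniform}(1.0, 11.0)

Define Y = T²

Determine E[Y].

Using E[X²] = Var(X) + (E[X])²:
E[T] = 6
Var(T) = (11 - 1)^2/12 = 8.3333333
E[T²] = 8.3333333 + 6² = 8.3333333 + 36 = 44.333333

44.333333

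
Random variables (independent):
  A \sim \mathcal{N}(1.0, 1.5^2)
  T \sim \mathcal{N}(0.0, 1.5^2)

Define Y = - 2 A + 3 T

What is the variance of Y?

For independent RVs: Var(aX + bY) = a²Var(X) + b²Var(Y)
Var(A) = 2.25
Var(T) = 2.25
Var(Y) = (-2)²*2.25 + 3²*2.25
= 4*2.25 + 9*2.25 = 29.25

29.25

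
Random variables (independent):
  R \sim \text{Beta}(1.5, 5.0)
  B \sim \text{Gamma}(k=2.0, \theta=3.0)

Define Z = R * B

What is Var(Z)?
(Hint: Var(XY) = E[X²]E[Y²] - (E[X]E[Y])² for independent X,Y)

Var(XY) = E[X²]E[Y²] - (E[X]E[Y])²
E[R] = 0.23076923, Var(R) = 0.023668639
E[B] = 6, Var(B) = 18
E[R²] = 0.023668639 + 0.23076923² = 0.076923077
E[B²] = 18 + 6² = 54
Var(Z) = 0.076923077*54 - (0.23076923*6)²
= 4.1538462 - 1.9171598 = 2.2366864

2.2366864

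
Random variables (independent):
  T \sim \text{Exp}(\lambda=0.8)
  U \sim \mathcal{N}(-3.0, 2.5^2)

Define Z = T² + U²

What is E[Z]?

E[Z] = E[T²] + E[U²]
E[T²] = Var(T) + E[T]² = 1.5625 + 1.5625 = 3.125
E[U²] = Var(U) + E[U]² = 6.25 + 9 = 15.25
E[Z] = 3.125 + 15.25 = 18.375

18.375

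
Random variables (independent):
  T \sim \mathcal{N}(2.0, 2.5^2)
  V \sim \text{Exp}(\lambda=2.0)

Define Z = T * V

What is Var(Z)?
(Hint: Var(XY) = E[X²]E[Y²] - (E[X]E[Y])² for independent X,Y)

Var(XY) = E[X²]E[Y²] - (E[X]E[Y])²
E[T] = 2, Var(T) = 6.25
E[V] = 0.5, Var(V) = 0.25
E[T²] = 6.25 + 2² = 10.25
E[V²] = 0.25 + 0.5² = 0.5
Var(Z) = 10.25*0.5 - (2*0.5)²
= 5.125 - 1 = 4.125

4.125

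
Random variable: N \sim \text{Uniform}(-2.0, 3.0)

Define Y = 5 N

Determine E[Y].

For Y = 5N:
E[Y] = 5 * E[N]
E[N] = (-2 + 3)/2 = 0.5
E[Y] = 5 * 0.5 = 2.5

2.5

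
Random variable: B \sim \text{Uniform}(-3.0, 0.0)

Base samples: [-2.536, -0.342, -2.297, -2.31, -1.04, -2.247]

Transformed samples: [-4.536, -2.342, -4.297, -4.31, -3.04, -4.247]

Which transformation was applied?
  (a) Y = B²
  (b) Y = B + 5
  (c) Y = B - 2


Checking option (c) Y = B - 2:
  B = -2.536 -> Y = -4.536 ✓
  B = -0.342 -> Y = -2.342 ✓
  B = -2.297 -> Y = -4.297 ✓
All samples match this transformation.

(c) B - 2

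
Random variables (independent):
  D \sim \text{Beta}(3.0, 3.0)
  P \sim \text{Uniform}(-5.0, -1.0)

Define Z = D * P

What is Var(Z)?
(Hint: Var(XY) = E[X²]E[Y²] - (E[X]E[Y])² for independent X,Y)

Var(XY) = E[X²]E[Y²] - (E[X]E[Y])²
E[D] = 0.5, Var(D) = 0.035714286
E[P] = -3, Var(P) = 1.3333333
E[D²] = 0.035714286 + 0.5² = 0.28571429
E[P²] = 1.3333333 + (-3)² = 10.333333
Var(Z) = 0.28571429*10.333333 - (0.5*(-3))²
= 2.952381 - 2.25 = 0.70238095

0.70238095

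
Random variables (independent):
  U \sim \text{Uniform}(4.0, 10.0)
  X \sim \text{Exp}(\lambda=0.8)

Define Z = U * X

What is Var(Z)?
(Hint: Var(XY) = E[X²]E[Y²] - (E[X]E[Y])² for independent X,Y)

Var(XY) = E[X²]E[Y²] - (E[X]E[Y])²
E[U] = 7, Var(U) = 3
E[X] = 1.25, Var(X) = 1.5625
E[U²] = 3 + 7² = 52
E[X²] = 1.5625 + 1.25² = 3.125
Var(Z) = 52*3.125 - (7*1.25)²
= 162.5 - 76.5625 = 85.9375

85.9375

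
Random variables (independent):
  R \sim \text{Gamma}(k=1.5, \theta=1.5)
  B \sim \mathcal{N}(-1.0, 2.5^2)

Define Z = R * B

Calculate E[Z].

For independent RVs: E[XY] = E[X]*E[Y]
E[R] = 2.25
E[B] = -1
E[Z] = 2.25 * (-1) = -2.25

-2.25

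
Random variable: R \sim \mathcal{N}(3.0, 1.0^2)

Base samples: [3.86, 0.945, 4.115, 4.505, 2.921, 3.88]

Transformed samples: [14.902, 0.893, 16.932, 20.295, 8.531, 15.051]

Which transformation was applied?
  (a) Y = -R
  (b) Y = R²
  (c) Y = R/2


Checking option (b) Y = R²:
  R = 3.86 -> Y = 14.902 ✓
  R = 0.945 -> Y = 0.893 ✓
  R = 4.115 -> Y = 16.932 ✓
All samples match this transformation.

(b) R²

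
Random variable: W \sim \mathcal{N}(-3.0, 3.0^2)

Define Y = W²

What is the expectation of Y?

E[W²] = Var(W) + (E[W])² = 9 + 9 = 18

18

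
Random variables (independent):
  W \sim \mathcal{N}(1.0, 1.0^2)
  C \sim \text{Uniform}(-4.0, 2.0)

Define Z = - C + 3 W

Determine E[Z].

E[Z] = 3*E[W] - 1*E[C]
E[W] = 1
E[C] = -1
E[Z] = 3*1 - 1*(-1) = 4

4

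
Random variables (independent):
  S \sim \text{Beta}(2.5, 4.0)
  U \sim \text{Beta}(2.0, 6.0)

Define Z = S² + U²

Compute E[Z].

E[Z] = E[S²] + E[U²]
E[S²] = Var(S) + E[S]² = 0.031558185 + 0.14792899 = 0.17948718
E[U²] = Var(U) + E[U]² = 0.020833333 + 0.0625 = 0.083333333
E[Z] = 0.17948718 + 0.083333333 = 0.26282051

0.26282051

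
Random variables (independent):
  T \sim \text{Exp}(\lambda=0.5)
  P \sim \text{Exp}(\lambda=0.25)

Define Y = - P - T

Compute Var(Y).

For independent RVs: Var(aX + bY) = a²Var(X) + b²Var(Y)
Var(T) = 4
Var(P) = 16
Var(Y) = (-1)²*4 + (-1)²*16
= 1*4 + 1*16 = 20

20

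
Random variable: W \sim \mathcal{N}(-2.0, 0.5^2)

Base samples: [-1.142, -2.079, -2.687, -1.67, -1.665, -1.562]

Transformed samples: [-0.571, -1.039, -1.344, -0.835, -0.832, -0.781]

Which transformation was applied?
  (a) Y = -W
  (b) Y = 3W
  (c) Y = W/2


Checking option (c) Y = W/2:
  W = -1.142 -> Y = -0.571 ✓
  W = -2.079 -> Y = -1.039 ✓
  W = -2.687 -> Y = -1.344 ✓
All samples match this transformation.

(c) W/2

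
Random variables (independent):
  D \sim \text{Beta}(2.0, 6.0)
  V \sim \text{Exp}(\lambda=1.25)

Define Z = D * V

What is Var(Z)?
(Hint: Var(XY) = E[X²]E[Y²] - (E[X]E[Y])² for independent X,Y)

Var(XY) = E[X²]E[Y²] - (E[X]E[Y])²
E[D] = 0.25, Var(D) = 0.020833333
E[V] = 0.8, Var(V) = 0.64
E[D²] = 0.020833333 + 0.25² = 0.083333333
E[V²] = 0.64 + 0.8² = 1.28
Var(Z) = 0.083333333*1.28 - (0.25*0.8)²
= 0.10666667 - 0.04 = 0.066666667

0.066666667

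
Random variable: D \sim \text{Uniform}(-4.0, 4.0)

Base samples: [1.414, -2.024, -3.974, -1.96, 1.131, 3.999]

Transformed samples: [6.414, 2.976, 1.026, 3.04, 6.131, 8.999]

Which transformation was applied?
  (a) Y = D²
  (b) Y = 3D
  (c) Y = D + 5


Checking option (c) Y = D + 5:
  D = 1.414 -> Y = 6.414 ✓
  D = -2.024 -> Y = 2.976 ✓
  D = -3.974 -> Y = 1.026 ✓
All samples match this transformation.

(c) D + 5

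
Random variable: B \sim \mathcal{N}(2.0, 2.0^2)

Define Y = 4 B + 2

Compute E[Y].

For Y = 4B + 2:
E[Y] = 4 * E[B] + 2
E[B] = 2.0 = 2
E[Y] = 4 * 2 + 2 = 10

10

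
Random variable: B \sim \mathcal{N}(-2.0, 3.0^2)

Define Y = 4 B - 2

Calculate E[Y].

For Y = 4B - 2:
E[Y] = 4 * E[B] - 2
E[B] = -2.0 = -2
E[Y] = 4 * (-2) - 2 = -10

-10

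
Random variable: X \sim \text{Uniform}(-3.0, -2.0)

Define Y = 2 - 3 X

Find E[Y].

For Y = -3X + 2:
E[Y] = -3 * E[X] + 2
E[X] = (-3 - 2)/2 = -2.5
E[Y] = -3 * (-2.5) + 2 = 9.5

9.5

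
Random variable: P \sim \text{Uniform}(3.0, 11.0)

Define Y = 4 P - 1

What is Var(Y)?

For Y = aP + b: Var(Y) = a² * Var(P)
Var(P) = (11 - 3)^2/12 = 5.3333333
Var(Y) = 4² * 5.3333333 = 16 * 5.3333333 = 85.333333

85.333333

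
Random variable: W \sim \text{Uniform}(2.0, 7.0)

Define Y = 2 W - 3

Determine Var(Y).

For Y = aW + b: Var(Y) = a² * Var(W)
Var(W) = (7 - 2)^2/12 = 2.0833333
Var(Y) = 2² * 2.0833333 = 4 * 2.0833333 = 8.3333333

8.3333333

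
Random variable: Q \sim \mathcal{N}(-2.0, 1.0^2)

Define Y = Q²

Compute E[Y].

Using E[X²] = Var(X) + (E[X])²:
E[Q] = -2
Var(Q) = 1.0^2 = 1
E[Q²] = 1 + (-2)² = 1 + 4 = 5

5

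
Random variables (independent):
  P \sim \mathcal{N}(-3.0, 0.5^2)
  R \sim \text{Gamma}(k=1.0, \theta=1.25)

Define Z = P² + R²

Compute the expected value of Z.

E[Z] = E[P²] + E[R²]
E[P²] = Var(P) + E[P]² = 0.25 + 9 = 9.25
E[R²] = Var(R) + E[R]² = 1.5625 + 1.5625 = 3.125
E[Z] = 9.25 + 3.125 = 12.375

12.375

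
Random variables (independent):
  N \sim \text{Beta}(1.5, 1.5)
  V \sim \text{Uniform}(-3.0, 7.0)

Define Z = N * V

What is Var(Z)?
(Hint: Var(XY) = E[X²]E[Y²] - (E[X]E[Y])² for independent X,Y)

Var(XY) = E[X²]E[Y²] - (E[X]E[Y])²
E[N] = 0.5, Var(N) = 0.0625
E[V] = 2, Var(V) = 8.3333333
E[N²] = 0.0625 + 0.5² = 0.3125
E[V²] = 8.3333333 + 2² = 12.333333
Var(Z) = 0.3125*12.333333 - (0.5*2)²
= 3.8541667 - 1 = 2.8541667

2.8541667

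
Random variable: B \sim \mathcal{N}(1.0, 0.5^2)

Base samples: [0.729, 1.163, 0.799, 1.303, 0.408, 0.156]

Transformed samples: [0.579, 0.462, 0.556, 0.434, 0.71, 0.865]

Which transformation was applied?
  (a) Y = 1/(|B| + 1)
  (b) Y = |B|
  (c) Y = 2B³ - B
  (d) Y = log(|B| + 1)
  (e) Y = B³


Checking option (a) Y = 1/(|B| + 1):
  B = 0.729 -> Y = 0.579 ✓
  B = 1.163 -> Y = 0.462 ✓
  B = 0.799 -> Y = 0.556 ✓
All samples match this transformation.

(a) 1/(|B| + 1)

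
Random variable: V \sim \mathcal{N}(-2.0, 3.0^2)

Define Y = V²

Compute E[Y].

E[V²] = Var(V) + (E[V])² = 9 + 4 = 13

13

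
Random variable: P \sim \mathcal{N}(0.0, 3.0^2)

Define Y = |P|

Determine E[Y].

For X ~ N(0, 3.0²), E[|X|] = sigma * sqrt(2/pi)
= 3.0 * sqrt(2/pi) = 2.3936537

2.3936537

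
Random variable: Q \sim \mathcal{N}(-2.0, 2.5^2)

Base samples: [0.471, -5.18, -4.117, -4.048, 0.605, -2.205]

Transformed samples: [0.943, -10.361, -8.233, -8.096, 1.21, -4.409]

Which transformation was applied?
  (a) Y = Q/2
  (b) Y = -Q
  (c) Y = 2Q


Checking option (c) Y = 2Q:
  Q = 0.471 -> Y = 0.943 ✓
  Q = -5.18 -> Y = -10.361 ✓
  Q = -4.117 -> Y = -8.233 ✓
All samples match this transformation.

(c) 2Q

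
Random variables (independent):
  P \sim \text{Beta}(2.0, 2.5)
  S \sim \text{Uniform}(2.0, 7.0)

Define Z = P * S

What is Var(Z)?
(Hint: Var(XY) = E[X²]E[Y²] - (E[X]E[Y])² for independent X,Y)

Var(XY) = E[X²]E[Y²] - (E[X]E[Y])²
E[P] = 0.44444444, Var(P) = 0.044893378
E[S] = 4.5, Var(S) = 2.0833333
E[P²] = 0.044893378 + 0.44444444² = 0.24242424
E[S²] = 2.0833333 + 4.5² = 22.333333
Var(Z) = 0.24242424*22.333333 - (0.44444444*4.5)²
= 5.4141414 - 4 = 1.4141414

1.4141414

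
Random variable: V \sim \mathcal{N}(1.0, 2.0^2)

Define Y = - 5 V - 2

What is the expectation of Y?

For Y = -5V - 2:
E[Y] = -5 * E[V] - 2
E[V] = 1.0 = 1
E[Y] = -5 * 1 - 2 = -7

-7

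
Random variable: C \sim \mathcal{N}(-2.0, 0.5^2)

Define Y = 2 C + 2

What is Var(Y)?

For Y = aC + b: Var(Y) = a² * Var(C)
Var(C) = 0.5^2 = 0.25
Var(Y) = 2² * 0.25 = 4 * 0.25 = 1

1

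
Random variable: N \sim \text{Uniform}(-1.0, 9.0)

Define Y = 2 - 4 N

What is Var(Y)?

For Y = aN + b: Var(Y) = a² * Var(N)
Var(N) = (9 + 1)^2/12 = 8.3333333
Var(Y) = (-4)² * 8.3333333 = 16 * 8.3333333 = 133.33333

133.33333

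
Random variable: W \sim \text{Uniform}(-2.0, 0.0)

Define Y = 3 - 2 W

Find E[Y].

For Y = -2W + 3:
E[Y] = -2 * E[W] + 3
E[W] = (-2 + 0)/2 = -1
E[Y] = -2 * (-1) + 3 = 5

5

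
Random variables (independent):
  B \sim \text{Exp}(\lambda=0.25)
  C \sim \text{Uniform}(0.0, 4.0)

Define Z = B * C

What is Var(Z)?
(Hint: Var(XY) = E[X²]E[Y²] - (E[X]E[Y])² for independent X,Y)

Var(XY) = E[X²]E[Y²] - (E[X]E[Y])²
E[B] = 4, Var(B) = 16
E[C] = 2, Var(C) = 1.3333333
E[B²] = 16 + 4² = 32
E[C²] = 1.3333333 + 2² = 5.3333333
Var(Z) = 32*5.3333333 - (4*2)²
= 170.66667 - 64 = 106.66667

106.66667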